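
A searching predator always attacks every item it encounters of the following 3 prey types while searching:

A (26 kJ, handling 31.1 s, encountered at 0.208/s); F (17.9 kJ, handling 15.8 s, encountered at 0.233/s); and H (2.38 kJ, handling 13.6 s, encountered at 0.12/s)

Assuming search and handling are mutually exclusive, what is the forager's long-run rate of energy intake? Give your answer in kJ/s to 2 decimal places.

Energy encountered per unit search time: 0.208×26 + 0.233×17.9 + 0.12×2.38 = 9.864 kJ/s.
Handling time per unit search time: 0.208×31.1 + 0.233×15.8 + 0.12×13.6 = 11.78.
Rate = 9.864/(1 + 11.78) = 0.7717 kJ/s.

0.77 kJ/s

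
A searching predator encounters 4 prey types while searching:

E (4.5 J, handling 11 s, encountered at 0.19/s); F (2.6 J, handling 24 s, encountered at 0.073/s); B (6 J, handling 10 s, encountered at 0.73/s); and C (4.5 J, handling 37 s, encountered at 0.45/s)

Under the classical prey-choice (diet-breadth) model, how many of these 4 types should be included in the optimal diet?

Profitabilities (E/h, J/s): B 0.6, E 0.409, C 0.122, F 0.108. Add prey in this order while the next type's profitability exceeds the intake rate on those already taken.
Rate on top 1: 0.5277. E: 0.409 < 0.5277 → exclude; stop.
Optimal diet: B — 1 of 4 types.

1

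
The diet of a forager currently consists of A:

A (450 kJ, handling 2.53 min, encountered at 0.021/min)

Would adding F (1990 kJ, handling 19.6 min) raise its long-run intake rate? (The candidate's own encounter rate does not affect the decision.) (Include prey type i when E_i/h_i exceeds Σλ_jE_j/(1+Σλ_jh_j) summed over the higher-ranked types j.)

Intake rate on the current diet: R = (0.021×450) / (1 + 0.021×2.53) = 9.45/1.053 = 8.973 kJ/min.
Profitability of F: 1990/19.6 = 101.5 kJ/min.
101.5 > 8.973, so adding F raises the average — include it.

Yes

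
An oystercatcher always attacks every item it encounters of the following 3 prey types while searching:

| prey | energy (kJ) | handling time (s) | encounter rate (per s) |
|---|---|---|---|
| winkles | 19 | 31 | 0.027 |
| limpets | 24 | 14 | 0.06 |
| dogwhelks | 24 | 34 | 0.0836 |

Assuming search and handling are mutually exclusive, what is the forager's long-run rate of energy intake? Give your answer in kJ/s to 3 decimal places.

0.717 kJ/s

R = (0.027×19 + 0.06×24 + 0.0836×24) / (1 + 0.027×31 + 0.06×14 + 0.0836×34) = 3.959/5.519 = 0.7174 kJ/s.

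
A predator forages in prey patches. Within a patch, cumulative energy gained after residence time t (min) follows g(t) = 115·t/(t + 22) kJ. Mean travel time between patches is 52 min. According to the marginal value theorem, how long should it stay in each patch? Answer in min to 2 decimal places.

By the marginal value theorem, leave when the instantaneous gain rate g'(t) equals the habitat-wide average g(t)/(T + t).
g'(t) = 115·22/(t + 22)². Setting 115·22/(t+22)² = 115t/[(t+22)(52+t)] gives 22(52+t) = t(t+22), so t² = 22×52 = 1144.
t* = √1144 = 33.82 min.

33.82 min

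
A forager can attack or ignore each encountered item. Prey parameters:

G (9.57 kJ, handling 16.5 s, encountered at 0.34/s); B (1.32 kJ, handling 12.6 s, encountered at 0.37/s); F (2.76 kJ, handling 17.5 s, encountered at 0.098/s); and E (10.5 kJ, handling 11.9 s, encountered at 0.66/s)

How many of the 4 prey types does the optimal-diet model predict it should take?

E/h in descending order: E 0.882, G 0.58, F 0.158, B 0.105 kJ/s. The optimal diet is the largest prefix of this list for which every included type satisfies E_i/h_i > R on the types above it.
Rate on top 1: 0.7827. G: 0.58 < 0.7827 → exclude; stop.
Optimal diet: E — 1 of 4 types.

1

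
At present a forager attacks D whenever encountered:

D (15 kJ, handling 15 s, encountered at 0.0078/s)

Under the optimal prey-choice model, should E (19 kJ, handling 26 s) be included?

Yes

On D alone, R = ΣλE/(1+Σλh) = 0.117/1.117 = 0.1047 kJ/s.
E: E/h = 19/26 = 0.7308 kJ/s.
0.7308 > 0.1047, so adding E raises the average — include it.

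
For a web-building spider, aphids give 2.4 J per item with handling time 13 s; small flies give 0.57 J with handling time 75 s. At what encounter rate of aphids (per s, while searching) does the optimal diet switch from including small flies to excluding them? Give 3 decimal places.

Drop small flies once their profitability E₂/h₂ falls below the rate achievable on aphids alone: E₂/h₂ = λE₁/(1 + λh₁).
Solve for λ: λE₁h₂ = E₂(1 + λh₁) → λ(E₁h₂ − E₂h₁) = E₂ → λ = E₂/(E₁h₂ − E₂h₁).
λ = 0.57/(2.4×75 − 0.57×13) = 0.57/172.6 = 0.003303 per s.

0.003 per s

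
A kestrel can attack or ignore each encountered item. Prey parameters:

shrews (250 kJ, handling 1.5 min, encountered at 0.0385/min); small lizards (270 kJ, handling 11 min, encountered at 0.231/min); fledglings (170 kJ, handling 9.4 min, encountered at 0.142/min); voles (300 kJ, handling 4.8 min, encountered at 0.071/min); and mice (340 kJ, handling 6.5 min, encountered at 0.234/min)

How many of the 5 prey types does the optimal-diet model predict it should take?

3

Rank by E/h (kJ/min): shrews 167, voles 62.5, mice 52.3, small lizards 24.5, fledglings 18.1. Include each in turn until the next type's E/h falls below the running intake rate.
Rate on top 1: 9.1. voles: 62.5 > 9.1 → include.
Rate on top 2: 22.11. mice: 52.3 > 22.11 → include.
Rate on top 3: 37.84. small lizards: 24.5 < 37.84 → exclude; stop.
Optimal diet: shrews, voles, mice — 3 of 5 types.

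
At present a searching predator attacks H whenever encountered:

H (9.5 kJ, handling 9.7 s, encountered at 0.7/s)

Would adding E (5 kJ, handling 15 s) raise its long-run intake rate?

Current rate: (0.7×9.5)/(1 + 0.7×9.7) = 0.8537 kJ/s.
E: E/h = 5/15 = 0.3333 kJ/s.
0.3333 < 0.8537, so adding E would lower the average — exclude it.

No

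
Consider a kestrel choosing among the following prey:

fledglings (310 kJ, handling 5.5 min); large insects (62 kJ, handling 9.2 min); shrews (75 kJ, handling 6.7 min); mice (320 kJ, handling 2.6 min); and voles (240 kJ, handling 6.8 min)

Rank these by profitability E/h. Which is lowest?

large insects

In descending order of E/h:
mice: 320/2.6 = 123 kJ/min
fledglings: 310/5.5 = 56.4 kJ/min
voles: 240/6.8 = 35.3 kJ/min
shrews: 75/6.7 = 11.2 kJ/min
large insects: 62/9.2 = 6.74 kJ/min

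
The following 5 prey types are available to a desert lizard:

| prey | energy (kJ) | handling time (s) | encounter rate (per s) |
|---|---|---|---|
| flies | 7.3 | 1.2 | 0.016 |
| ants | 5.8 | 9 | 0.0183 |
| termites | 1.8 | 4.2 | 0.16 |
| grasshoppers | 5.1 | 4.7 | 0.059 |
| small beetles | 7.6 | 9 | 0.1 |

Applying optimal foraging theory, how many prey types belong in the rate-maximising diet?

4

Rank by E/h (kJ/s): flies 6.08, grasshoppers 1.09, small beetles 0.844, ants 0.644, termites 0.429. Include each in turn until the next type's E/h falls below the running intake rate.
Rate on top 1: 0.1146. grasshoppers: 1.09 > 0.1146 → include.
Rate on top 2: 0.3222. small beetles: 0.844 > 0.3222 → include.
Rate on top 3: 0.5362. ants: 0.644 > 0.5362 → include.
Rate on top 4: 0.5437. termites: 0.429 < 0.5437 → exclude; stop.
Optimal diet: flies, grasshoppers, small beetles, ants — 4 of 5 types.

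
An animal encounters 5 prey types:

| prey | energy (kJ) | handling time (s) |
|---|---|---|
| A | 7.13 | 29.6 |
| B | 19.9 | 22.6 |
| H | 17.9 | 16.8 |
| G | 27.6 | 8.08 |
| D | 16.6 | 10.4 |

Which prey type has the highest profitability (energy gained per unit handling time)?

G

In descending order of E/h:
G: 27.6/8.08 = 3.42 kJ/s
D: 16.6/10.4 = 1.6 kJ/s
H: 17.9/16.8 = 1.07 kJ/s
B: 19.9/22.6 = 0.881 kJ/s
A: 7.13/29.6 = 0.241 kJ/s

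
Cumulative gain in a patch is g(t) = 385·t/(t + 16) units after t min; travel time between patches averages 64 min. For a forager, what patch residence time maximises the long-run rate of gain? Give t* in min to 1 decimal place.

32.0 min

Optimal t* satisfies g'(t*) = g(t*)/(T + t*).
g'(t) = 385·16/(t + 16)². Setting 385·16/(t+16)² = 385t/[(t+16)(64+t)] gives 16(64+t) = t(t+16), so t² = 16×64 = 1024.
t* = √1024 = 32 min.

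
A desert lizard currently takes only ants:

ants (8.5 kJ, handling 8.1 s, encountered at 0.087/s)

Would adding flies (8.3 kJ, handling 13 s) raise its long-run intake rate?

Yes

Intake rate on the current diet: R = (0.087×8.5) / (1 + 0.087×8.1) = 0.7395/1.705 = 0.4338 kJ/s.
Profitability of flies: 8.3/13 = 0.6385 kJ/s.
0.6385 > 0.4338, so adding flies raises the average — include it.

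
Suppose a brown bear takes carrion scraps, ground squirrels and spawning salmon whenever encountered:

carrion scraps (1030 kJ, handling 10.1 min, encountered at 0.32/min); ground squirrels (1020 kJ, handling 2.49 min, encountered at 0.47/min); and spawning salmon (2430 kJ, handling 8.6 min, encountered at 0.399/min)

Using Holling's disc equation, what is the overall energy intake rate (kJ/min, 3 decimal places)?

201.339 kJ/min

R = Σλ_iE_i / (1 + Σλ_ih_i)
Numerator: 0.32×1030 + 0.47×1020 + 0.399×2430 = 1779
Denominator: 1 + 0.32×10.1 + 0.47×2.49 + 0.399×8.6 = 8.834
R = 1779/8.834 = 201.3 kJ/min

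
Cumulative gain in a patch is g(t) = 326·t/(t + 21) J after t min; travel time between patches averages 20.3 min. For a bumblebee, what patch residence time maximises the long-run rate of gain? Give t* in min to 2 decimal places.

By the marginal value theorem, leave when the instantaneous gain rate g'(t) equals the habitat-wide average g(t)/(T + t).
g'(t) = 326·21/(t + 21)². Setting 326·21/(t+21)² = 326t/[(t+21)(20.3+t)] gives 21(20.3+t) = t(t+21), so t² = 21×20.3 = 426.3.
t* = √426.3 = 20.65 min.

20.65 min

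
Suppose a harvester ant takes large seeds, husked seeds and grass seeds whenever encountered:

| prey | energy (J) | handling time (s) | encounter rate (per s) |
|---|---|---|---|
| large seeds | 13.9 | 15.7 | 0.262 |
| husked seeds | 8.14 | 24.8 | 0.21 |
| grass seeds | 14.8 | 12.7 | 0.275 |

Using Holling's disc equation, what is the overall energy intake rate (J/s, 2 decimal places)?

Energy encountered per unit search time: 0.262×13.9 + 0.21×8.14 + 0.275×14.8 = 9.421 J/s.
Handling time per unit search time: 0.262×15.7 + 0.21×24.8 + 0.275×12.7 = 12.81.
Rate = 9.421/(1 + 12.81) = 0.682 J/s.

0.68 J/s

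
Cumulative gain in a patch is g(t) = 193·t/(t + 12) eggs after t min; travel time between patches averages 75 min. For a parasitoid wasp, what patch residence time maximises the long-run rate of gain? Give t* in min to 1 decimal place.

30.0 min

By the marginal value theorem, leave when the instantaneous gain rate g'(t) equals the habitat-wide average g(t)/(T + t).
g'(t) = 193·12/(t + 12)². Setting 193·12/(t+12)² = 193t/[(t+12)(75+t)] gives 12(75+t) = t(t+12), so t² = 12×75 = 900.
t* = √900 = 30 min.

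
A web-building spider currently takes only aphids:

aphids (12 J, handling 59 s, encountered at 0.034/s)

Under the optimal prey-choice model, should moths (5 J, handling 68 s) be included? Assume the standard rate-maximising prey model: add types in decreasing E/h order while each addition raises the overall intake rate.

On aphids alone, R = ΣλE/(1+Σλh) = 0.408/3.006 = 0.1357 J/s.
moths: E/h = 5/68 = 0.07353 J/s.
Since 0.07353 < R, time spent handling moths is better spent searching.

No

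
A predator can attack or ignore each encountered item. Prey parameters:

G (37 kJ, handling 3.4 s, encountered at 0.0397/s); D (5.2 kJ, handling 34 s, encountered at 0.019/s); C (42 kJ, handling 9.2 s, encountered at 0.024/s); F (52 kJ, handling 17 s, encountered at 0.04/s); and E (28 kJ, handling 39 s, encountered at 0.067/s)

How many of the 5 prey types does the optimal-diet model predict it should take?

E/h in descending order: G 10.9, C 4.57, F 3.06, E 0.718, D 0.153 kJ/s. The optimal diet is the largest prefix of this list for which every included type satisfies E_i/h_i > R on the types above it.
Rate on top 1: 1.294. C: 4.57 > 1.294 → include.
Rate on top 2: 1.827. F: 3.06 > 1.827 → include.
Rate on top 3: 2.238. E: 0.718 < 2.238 → exclude; stop.
Optimal diet: G, C, F — 3 of 5 types.

3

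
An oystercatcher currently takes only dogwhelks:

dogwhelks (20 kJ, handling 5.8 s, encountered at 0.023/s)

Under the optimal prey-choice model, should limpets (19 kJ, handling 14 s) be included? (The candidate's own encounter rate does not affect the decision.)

Current rate: (0.023×20)/(1 + 0.023×5.8) = 0.4059 kJ/s.
Profitability of limpets: 19/14 = 1.357 kJ/s.
1.357 > 0.4059, so adding limpets raises the average — include it.

Yes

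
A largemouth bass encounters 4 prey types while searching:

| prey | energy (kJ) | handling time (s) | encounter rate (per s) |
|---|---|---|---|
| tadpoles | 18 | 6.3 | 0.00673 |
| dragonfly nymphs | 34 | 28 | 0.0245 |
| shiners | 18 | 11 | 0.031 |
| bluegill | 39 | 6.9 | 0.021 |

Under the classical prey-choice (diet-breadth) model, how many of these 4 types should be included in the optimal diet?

Rank by E/h (kJ/s): bluegill 5.65, tadpoles 2.86, shiners 1.64, dragonfly nymphs 1.21. Include each in turn until the next type's E/h falls below the running intake rate.
Rate on top 1: 0.7153. tadpoles: 2.86 > 0.7153 → include.
Rate on top 2: 0.7918. shiners: 1.64 > 0.7918 → include.
Rate on top 3: 0.9803. dragonfly nymphs: 1.21 > 0.9803 → include.
Optimal diet: bluegill, tadpoles, shiners, dragonfly nymphs — 4 of 4 types.

4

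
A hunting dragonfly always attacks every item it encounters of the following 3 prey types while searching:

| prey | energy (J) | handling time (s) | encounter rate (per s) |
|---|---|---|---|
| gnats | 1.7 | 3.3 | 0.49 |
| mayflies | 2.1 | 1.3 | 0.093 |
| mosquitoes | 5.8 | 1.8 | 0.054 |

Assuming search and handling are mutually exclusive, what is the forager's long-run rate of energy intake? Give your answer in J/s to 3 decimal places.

0.473 J/s

Energy encountered per unit search time: 0.49×1.7 + 0.093×2.1 + 0.054×5.8 = 1.341 J/s.
Handling time per unit search time: 0.49×3.3 + 0.093×1.3 + 0.054×1.8 = 1.835.
Rate = 1.341/(1 + 1.835) = 0.4732 J/s.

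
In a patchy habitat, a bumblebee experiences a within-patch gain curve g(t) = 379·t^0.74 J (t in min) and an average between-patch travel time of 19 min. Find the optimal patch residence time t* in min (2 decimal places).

Optimal t* satisfies g'(t*) = g(t*)/(T + t*).
g'(t) = 0.74·379·t^-0.26. Setting 0.74·379·t^-0.26 = 379·t^0.74/(19+t) gives 0.74(19+t) = t, so 0.26·t = 0.74×19.
t* = 0.74×19/0.26 = 54.08 min.

54.08 min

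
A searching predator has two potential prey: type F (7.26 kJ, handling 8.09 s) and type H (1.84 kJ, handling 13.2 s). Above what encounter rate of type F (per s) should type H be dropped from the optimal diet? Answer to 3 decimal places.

0.023 per s

The zero-one rule: include type H iff E₂/h₂ > λE₁/(1+λh₁). Equality gives the switch point.
λE₁h₂ = E₂ + λE₂h₁ ⇒ λ = E₂/(E₁h₂ − E₂h₁) = 1.84/(95.83 − 14.89) = 0.02273 per s.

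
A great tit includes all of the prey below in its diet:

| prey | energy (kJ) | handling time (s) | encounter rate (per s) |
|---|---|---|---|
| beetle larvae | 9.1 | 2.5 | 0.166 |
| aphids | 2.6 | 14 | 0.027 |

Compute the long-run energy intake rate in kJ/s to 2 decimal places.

Energy encountered per unit search time: 0.166×9.1 + 0.027×2.6 = 1.581 kJ/s.
Handling time per unit search time: 0.166×2.5 + 0.027×14 = 0.793.
Rate = 1.581/(1 + 0.793) = 0.8817 kJ/s.

0.88 kJ/s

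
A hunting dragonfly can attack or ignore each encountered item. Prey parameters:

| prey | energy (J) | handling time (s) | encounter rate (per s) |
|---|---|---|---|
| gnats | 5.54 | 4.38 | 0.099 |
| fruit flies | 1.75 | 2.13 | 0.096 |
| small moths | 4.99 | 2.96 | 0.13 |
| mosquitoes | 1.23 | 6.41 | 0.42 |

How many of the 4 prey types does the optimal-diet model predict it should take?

3

Profitabilities (E/h, J/s): small moths 1.69, gnats 1.26, fruit flies 0.822, mosquitoes 0.192. Add prey in this order while the next type's profitability exceeds the intake rate on those already taken.
Rate on top 1: 0.4684. gnats: 1.26 > 0.4684 → include.
Rate on top 2: 0.6584. fruit flies: 0.822 > 0.6584 → include.
Rate on top 3: 0.6749. mosquitoes: 0.192 < 0.6749 → exclude; stop.
Optimal diet: small moths, gnats, fruit flies — 3 of 4 types.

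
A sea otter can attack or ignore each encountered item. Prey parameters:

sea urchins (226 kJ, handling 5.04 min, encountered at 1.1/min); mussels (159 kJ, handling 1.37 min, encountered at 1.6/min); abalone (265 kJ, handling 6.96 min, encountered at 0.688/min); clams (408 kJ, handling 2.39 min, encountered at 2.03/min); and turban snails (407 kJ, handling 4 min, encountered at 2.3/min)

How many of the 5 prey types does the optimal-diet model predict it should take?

Rank by E/h (kJ/min): clams 171, mussels 116, turban snails 102, sea urchins 44.8, abalone 38.1. Include each in turn until the next type's E/h falls below the running intake rate.
Rate on top 1: 141.5. mussels: 116 < 141.5 → exclude; stop.
Optimal diet: clams — 1 of 5 types.

1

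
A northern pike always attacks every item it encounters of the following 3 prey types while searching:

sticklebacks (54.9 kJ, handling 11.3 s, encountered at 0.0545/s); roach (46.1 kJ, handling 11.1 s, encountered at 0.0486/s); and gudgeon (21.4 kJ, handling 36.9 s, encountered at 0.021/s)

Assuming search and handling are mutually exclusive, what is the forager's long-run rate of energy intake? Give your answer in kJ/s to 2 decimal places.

R = (0.0545×54.9 + 0.0486×46.1 + 0.021×21.4) / (1 + 0.0545×11.3 + 0.0486×11.1 + 0.021×36.9) = 5.682/2.93 = 1.939 kJ/s.

1.94 kJ/s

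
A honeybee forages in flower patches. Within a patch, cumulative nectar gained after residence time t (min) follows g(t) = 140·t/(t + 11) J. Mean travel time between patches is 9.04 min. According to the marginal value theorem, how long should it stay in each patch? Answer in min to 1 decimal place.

10.0 min

Optimal t* satisfies g'(t*) = g(t*)/(T + t*).
g'(t) = 140·11/(t + 11)². Setting 140·11/(t+11)² = 140t/[(t+11)(9.04+t)] gives 11(9.04+t) = t(t+11), so t² = 11×9.04 = 99.44.
t* = √99.44 = 9.972 min.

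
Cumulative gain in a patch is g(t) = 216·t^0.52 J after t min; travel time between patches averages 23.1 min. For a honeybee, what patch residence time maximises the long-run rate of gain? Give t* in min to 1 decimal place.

25.0 min

By the marginal value theorem, leave when the instantaneous gain rate g'(t) equals the habitat-wide average g(t)/(T + t).
g'(t) = 0.52·216·t^-0.48. Setting 0.52·216·t^-0.48 = 216·t^0.52/(23.1+t) gives 0.52(23.1+t) = t, so 0.48·t = 0.52×23.1.
t* = 0.52×23.1/0.48 = 25.03 min.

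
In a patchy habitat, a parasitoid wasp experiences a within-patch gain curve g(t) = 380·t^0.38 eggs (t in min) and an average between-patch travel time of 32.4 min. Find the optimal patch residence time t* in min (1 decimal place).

19.9 min

Maximise g(t)/(T+t): set derivative to zero → g'(t)(T+t) = g(t).
g'(t) = 0.38·380·t^-0.62. Setting 0.38·380·t^-0.62 = 380·t^0.38/(32.4+t) gives 0.38(32.4+t) = t, so 0.62·t = 0.38×32.4.
t* = 0.38×32.4/0.62 = 19.86 min.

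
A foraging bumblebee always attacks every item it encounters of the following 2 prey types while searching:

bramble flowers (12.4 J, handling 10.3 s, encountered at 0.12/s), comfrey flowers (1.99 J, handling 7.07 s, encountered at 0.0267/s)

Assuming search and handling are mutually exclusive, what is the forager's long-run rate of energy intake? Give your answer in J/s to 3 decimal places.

R = Σλ_iE_i / (1 + Σλ_ih_i)
Numerator: 0.12×12.4 + 0.0267×1.99 = 1.541
Denominator: 1 + 0.12×10.3 + 0.0267×7.07 = 2.425
R = 1.541/2.425 = 0.6356 J/s

0.636 J/s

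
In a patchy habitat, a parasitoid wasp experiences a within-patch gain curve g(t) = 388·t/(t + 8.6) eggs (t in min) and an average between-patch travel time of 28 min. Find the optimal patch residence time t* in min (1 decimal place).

By the marginal value theorem, leave when the instantaneous gain rate g'(t) equals the habitat-wide average g(t)/(T + t).
g'(t) = 388·8.6/(t + 8.6)². Setting 388·8.6/(t+8.6)² = 388t/[(t+8.6)(28+t)] gives 8.6(28+t) = t(t+8.6), so t² = 8.6×28 = 240.8.
t* = √240.8 = 15.52 min.

15.5 min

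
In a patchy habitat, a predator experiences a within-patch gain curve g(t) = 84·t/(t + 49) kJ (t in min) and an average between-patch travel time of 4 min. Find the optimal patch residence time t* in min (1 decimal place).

14.0 min

By the marginal value theorem, leave when the instantaneous gain rate g'(t) equals the habitat-wide average g(t)/(T + t).
g'(t) = 84·49/(t + 49)². Setting 84·49/(t+49)² = 84t/[(t+49)(4+t)] gives 49(4+t) = t(t+49), so t² = 49×4 = 196.
t* = √196 = 14 min.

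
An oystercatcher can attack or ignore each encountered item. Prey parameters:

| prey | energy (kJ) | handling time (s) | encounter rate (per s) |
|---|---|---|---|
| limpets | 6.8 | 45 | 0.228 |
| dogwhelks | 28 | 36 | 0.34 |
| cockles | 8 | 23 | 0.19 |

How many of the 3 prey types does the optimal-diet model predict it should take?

Rank by E/h (kJ/s): dogwhelks 0.778, cockles 0.348, limpets 0.151. Include each in turn until the next type's E/h falls below the running intake rate.
Rate on top 1: 0.719. cockles: 0.348 < 0.719 → exclude; stop.
Optimal diet: dogwhelks — 1 of 3 types.

1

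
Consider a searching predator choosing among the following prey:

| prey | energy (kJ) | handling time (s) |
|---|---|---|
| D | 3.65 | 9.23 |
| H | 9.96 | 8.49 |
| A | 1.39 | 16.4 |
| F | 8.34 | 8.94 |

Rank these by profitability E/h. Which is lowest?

A

Profitability E/h (kJ/s): D = 3.65/9.23 = 0.395, H = 9.96/8.49 = 1.17, A = 1.39/16.4 = 0.0848, F = 8.34/8.94 = 0.933.
Ranked: H > F > D > A.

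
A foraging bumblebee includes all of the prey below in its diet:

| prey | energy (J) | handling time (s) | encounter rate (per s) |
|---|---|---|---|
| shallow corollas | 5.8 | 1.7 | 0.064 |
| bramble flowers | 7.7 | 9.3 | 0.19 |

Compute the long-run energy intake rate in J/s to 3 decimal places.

0.638 J/s

R = (0.064×5.8 + 0.19×7.7) / (1 + 0.064×1.7 + 0.19×9.3) = 1.834/2.876 = 0.6378 J/s.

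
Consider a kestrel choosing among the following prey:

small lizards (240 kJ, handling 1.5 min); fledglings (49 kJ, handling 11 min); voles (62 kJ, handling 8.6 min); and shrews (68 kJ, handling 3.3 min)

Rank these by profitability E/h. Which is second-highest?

In descending order of E/h:
small lizards: 240/1.5 = 160 kJ/min
shrews: 68/3.3 = 20.6 kJ/min
voles: 62/8.6 = 7.21 kJ/min
fledglings: 49/11 = 4.45 kJ/min

shrews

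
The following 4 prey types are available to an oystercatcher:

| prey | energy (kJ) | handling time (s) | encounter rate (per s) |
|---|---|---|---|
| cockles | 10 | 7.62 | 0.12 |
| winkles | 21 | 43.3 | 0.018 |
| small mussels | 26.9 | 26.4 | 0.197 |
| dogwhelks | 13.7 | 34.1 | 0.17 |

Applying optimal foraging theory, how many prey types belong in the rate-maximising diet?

Rank by E/h (kJ/s): cockles 1.31, small mussels 1.02, winkles 0.485, dogwhelks 0.402. Include each in turn until the next type's E/h falls below the running intake rate.
Rate on top 1: 0.6268. small mussels: 1.02 > 0.6268 → include.
Rate on top 2: 0.9134. winkles: 0.485 < 0.9134 → exclude; stop.
Optimal diet: cockles, small mussels — 2 of 4 types.

2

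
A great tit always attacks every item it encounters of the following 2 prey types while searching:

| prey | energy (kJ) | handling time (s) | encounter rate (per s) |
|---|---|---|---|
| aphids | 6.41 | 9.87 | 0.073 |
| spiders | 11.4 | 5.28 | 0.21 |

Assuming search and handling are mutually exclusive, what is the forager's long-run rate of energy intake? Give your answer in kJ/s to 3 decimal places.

1.012 kJ/s

R = (0.073×6.41 + 0.21×11.4) / (1 + 0.073×9.87 + 0.21×5.28) = 2.862/2.829 = 1.012 kJ/s.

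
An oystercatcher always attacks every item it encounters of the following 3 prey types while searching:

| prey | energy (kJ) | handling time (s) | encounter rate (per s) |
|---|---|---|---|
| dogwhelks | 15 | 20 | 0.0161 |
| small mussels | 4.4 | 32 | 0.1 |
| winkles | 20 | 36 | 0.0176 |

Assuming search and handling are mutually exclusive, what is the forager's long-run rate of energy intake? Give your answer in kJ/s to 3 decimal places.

Energy encountered per unit search time: 0.0161×15 + 0.1×4.4 + 0.0176×20 = 1.034 kJ/s.
Handling time per unit search time: 0.0161×20 + 0.1×32 + 0.0176×36 = 4.156.
Rate = 1.034/(1 + 4.156) = 0.2005 kJ/s.

0.200 kJ/s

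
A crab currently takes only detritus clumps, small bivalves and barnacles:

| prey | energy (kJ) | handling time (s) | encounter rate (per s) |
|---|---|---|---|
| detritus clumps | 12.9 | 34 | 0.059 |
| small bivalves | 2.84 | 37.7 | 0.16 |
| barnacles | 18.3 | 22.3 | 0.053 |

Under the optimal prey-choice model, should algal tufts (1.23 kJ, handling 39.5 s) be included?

No

On detritus clumps, small bivalves and barnacles alone, R = ΣλE/(1+Σλh) = 2.185/10.22 = 0.2138 kJ/s.
algal tufts: E/h = 1.23/39.5 = 0.03114 kJ/s.
0.03114 < 0.2138, so adding algal tufts would lower the average — exclude it.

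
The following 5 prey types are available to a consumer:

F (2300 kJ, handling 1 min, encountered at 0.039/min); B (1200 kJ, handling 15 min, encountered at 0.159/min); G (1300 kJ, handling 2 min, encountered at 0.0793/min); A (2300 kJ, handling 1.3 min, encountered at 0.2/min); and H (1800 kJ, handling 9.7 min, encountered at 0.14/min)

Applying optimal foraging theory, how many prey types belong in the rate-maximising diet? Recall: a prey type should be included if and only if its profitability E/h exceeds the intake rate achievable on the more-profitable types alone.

3

Rank by E/h (kJ/min): F 2.3e+03, A 1.77e+03, G 650, H 186, B 80. Include each in turn until the next type's E/h falls below the running intake rate.
Rate on top 1: 86.33. A: 1.77e+03 > 86.33 → include.
Rate on top 2: 423.2. G: 650 > 423.2 → include.
Rate on top 3: 447.9. H: 186 < 447.9 → exclude; stop.
Optimal diet: F, A, G — 3 of 5 types.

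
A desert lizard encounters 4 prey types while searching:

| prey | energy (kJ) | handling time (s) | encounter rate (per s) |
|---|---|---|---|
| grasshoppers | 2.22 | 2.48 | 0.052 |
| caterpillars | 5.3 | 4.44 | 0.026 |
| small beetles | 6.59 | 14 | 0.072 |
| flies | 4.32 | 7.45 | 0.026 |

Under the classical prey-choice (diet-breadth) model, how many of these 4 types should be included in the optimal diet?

4

Rank by E/h (kJ/s): caterpillars 1.19, grasshoppers 0.895, flies 0.58, small beetles 0.471. Include each in turn until the next type's E/h falls below the running intake rate.
Rate on top 1: 0.1235. grasshoppers: 0.895 > 0.1235 → include.
Rate on top 2: 0.2035. flies: 0.58 > 0.2035 → include.
Rate on top 3: 0.2542. small beetles: 0.471 > 0.2542 → include.
Optimal diet: caterpillars, grasshoppers, flies, small beetles — 4 of 4 types.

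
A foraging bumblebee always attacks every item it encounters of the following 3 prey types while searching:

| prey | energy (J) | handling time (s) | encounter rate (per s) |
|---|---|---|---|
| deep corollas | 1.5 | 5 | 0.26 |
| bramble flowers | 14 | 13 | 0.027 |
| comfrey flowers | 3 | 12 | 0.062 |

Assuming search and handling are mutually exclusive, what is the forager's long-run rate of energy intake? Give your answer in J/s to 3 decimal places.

0.281 J/s

Energy encountered per unit search time: 0.26×1.5 + 0.027×14 + 0.062×3 = 0.954 J/s.
Handling time per unit search time: 0.26×5 + 0.027×13 + 0.062×12 = 2.395.
Rate = 0.954/(1 + 2.395) = 0.281 J/s.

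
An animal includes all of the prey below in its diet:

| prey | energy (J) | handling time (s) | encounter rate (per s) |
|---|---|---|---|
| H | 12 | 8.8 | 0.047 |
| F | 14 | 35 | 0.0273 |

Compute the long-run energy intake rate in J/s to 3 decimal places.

R = Σλ_iE_i / (1 + Σλ_ih_i)
Numerator: 0.047×12 + 0.0273×14 = 0.9462
Denominator: 1 + 0.047×8.8 + 0.0273×35 = 2.369
R = 0.9462/2.369 = 0.3994 J/s

0.399 J/s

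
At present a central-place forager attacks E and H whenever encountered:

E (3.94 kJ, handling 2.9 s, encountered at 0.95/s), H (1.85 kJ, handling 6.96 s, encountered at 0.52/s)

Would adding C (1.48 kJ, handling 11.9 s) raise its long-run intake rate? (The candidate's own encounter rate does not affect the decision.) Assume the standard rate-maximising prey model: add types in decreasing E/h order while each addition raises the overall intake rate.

On E and H alone, R = ΣλE/(1+Σλh) = 4.705/7.374 = 0.638 kJ/s.
C: E/h = 1.48/11.9 = 0.1244 kJ/s.
Since 0.1244 < R, time spent handling C is better spent searching.

No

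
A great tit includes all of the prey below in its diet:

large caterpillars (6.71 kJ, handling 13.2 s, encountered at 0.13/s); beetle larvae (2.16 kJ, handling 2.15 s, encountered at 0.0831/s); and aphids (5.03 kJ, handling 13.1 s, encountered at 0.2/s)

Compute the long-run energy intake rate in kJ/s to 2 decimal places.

Energy encountered per unit search time: 0.13×6.71 + 0.0831×2.16 + 0.2×5.03 = 2.058 kJ/s.
Handling time per unit search time: 0.13×13.2 + 0.0831×2.15 + 0.2×13.1 = 4.515.
Rate = 2.058/(1 + 4.515) = 0.3731 kJ/s.

0.37 kJ/s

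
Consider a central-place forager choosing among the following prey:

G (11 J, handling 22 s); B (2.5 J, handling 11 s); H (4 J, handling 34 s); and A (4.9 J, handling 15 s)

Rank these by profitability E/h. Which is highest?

In descending order of E/h:
G: 11/22 = 0.5 J/s
A: 4.9/15 = 0.327 J/s
B: 2.5/11 = 0.227 J/s
H: 4/34 = 0.118 J/s

G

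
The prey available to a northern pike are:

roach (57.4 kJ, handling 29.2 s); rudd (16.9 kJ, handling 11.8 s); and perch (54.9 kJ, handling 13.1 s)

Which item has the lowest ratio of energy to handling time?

rudd

In descending order of E/h:
perch: 54.9/13.1 = 4.19 kJ/s
roach: 57.4/29.2 = 1.97 kJ/s
rudd: 16.9/11.8 = 1.43 kJ/s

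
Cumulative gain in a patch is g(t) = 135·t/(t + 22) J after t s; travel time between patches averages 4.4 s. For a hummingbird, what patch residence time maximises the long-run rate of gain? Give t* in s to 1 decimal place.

9.8 s

Maximise g(t)/(T+t): set derivative to zero → g'(t)(T+t) = g(t).
g'(t) = 135·22/(t + 22)². Setting 135·22/(t+22)² = 135t/[(t+22)(4.4+t)] gives 22(4.4+t) = t(t+22), so t² = 22×4.4 = 96.8.
t* = √96.8 = 9.839 s.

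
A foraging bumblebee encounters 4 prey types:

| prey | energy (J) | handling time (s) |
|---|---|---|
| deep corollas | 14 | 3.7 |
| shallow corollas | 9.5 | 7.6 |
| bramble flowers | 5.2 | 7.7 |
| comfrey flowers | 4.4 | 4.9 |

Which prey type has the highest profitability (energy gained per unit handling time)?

Profitability E/h (J/s): deep corollas = 14/3.7 = 3.78, shallow corollas = 9.5/7.6 = 1.25, bramble flowers = 5.2/7.7 = 0.675, comfrey flowers = 4.4/4.9 = 0.898.
Ranked: deep corollas > shallow corollas > comfrey flowers > bramble flowers.

deep corollas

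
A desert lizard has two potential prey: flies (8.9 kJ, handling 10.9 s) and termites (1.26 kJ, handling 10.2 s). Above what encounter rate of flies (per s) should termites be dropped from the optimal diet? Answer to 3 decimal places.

0.016 per s

At the threshold, the rate on flies alone equals the profitability of termites: λ·8.9/(1 + λ·10.9) = 1.26/10.2 = 0.1235.
Rearranging, λ(8.9 − 0.1235×10.9) = 0.1235, so λ = 0.1235/7.554 = 0.01635 per s.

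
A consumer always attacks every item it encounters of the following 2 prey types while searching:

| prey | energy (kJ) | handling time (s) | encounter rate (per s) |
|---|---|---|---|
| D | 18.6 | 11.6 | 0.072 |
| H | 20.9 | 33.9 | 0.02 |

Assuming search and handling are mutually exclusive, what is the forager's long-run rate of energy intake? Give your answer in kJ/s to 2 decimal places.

0.70 kJ/s

R = Σλ_iE_i / (1 + Σλ_ih_i)
Numerator: 0.072×18.6 + 0.02×20.9 = 1.757
Denominator: 1 + 0.072×11.6 + 0.02×33.9 = 2.513
R = 1.757/2.513 = 0.6992 kJ/s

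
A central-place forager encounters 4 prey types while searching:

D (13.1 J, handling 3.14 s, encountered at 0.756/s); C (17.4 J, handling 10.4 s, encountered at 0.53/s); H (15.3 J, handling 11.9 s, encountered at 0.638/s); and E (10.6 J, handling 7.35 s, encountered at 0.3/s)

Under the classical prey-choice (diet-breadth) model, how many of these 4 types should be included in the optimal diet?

1

Profitabilities (E/h, J/s): D 4.17, C 1.67, E 1.44, H 1.29. Add prey in this order while the next type's profitability exceeds the intake rate on those already taken.
Rate on top 1: 2.935. C: 1.67 < 2.935 → exclude; stop.
Optimal diet: D — 1 of 4 types.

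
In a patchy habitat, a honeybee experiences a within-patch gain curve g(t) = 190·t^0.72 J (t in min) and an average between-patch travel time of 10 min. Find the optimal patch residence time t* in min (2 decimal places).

25.71 min

By the marginal value theorem, leave when the instantaneous gain rate g'(t) equals the habitat-wide average g(t)/(T + t).
g'(t) = 0.72·190·t^-0.28. Setting 0.72·190·t^-0.28 = 190·t^0.72/(10+t) gives 0.72(10+t) = t, so 0.28·t = 0.72×10.
t* = 0.72×10/0.28 = 25.71 min.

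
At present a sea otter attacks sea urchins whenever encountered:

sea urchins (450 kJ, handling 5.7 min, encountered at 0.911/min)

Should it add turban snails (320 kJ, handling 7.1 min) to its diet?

No

Intake rate on the current diet: R = (0.911×450) / (1 + 0.911×5.7) = 409.9/6.193 = 66.2 kJ/min.
turban snails: E/h = 320/7.1 = 45.07 kJ/min.
45.07 < 66.2, so adding turban snails would lower the average — exclude it.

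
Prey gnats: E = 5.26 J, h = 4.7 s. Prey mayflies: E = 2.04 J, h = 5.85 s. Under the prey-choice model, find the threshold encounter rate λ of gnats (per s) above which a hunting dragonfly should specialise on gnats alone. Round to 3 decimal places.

0.096 per s

Drop mayflies once their profitability E₂/h₂ falls below the rate achievable on gnats alone: E₂/h₂ = λE₁/(1 + λh₁).
Solve for λ: λE₁h₂ = E₂(1 + λh₁) → λ(E₁h₂ − E₂h₁) = E₂ → λ = E₂/(E₁h₂ − E₂h₁).
λ = 2.04/(5.26×5.85 − 2.04×4.7) = 2.04/21.18 = 0.0963 per s.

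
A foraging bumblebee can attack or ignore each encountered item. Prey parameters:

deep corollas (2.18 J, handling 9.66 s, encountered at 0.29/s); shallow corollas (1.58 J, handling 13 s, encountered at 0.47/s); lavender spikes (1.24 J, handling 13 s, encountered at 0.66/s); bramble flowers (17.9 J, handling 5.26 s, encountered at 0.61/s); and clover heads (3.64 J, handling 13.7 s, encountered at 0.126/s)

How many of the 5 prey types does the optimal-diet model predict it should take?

1

Profitabilities (E/h, J/s): bramble flowers 3.4, clover heads 0.266, deep corollas 0.226, shallow corollas 0.122, lavender spikes 0.0954. Add prey in this order while the next type's profitability exceeds the intake rate on those already taken.
Rate on top 1: 2.594. clover heads: 0.266 < 2.594 → exclude; stop.
Optimal diet: bramble flowers — 1 of 5 types.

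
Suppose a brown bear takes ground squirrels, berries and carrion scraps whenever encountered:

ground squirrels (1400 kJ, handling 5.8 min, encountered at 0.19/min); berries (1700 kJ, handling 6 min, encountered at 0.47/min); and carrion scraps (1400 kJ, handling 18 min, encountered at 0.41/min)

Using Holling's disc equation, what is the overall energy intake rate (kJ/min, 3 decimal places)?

133.230 kJ/min

Energy encountered per unit search time: 0.19×1400 + 0.47×1700 + 0.41×1400 = 1639 kJ/min.
Handling time per unit search time: 0.19×5.8 + 0.47×6 + 0.41×18 = 11.3.
Rate = 1639/(1 + 11.3) = 133.2 kJ/min.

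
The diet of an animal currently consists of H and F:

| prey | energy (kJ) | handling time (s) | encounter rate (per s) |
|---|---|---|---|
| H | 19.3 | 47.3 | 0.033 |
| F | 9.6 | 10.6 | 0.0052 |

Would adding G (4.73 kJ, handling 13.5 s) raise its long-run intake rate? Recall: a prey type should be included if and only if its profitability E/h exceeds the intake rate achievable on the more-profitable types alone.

Yes

On H and F alone, R = ΣλE/(1+Σλh) = 0.6868/2.616 = 0.2625 kJ/s.
Profitability of G: 4.73/13.5 = 0.3504 kJ/s.
0.3504 > 0.2625, so adding G raises the average — include it.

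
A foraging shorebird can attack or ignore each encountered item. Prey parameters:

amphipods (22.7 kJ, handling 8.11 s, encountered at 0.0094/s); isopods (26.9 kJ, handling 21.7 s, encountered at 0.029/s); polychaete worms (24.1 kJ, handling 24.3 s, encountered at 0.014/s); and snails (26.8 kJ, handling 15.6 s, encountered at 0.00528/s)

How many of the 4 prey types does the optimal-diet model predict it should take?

4

Rank by E/h (kJ/s): amphipods 2.8, snails 1.72, isopods 1.24, polychaete worms 0.992. Include each in turn until the next type's E/h falls below the running intake rate.
Rate on top 1: 0.1983. snails: 1.72 > 0.1983 → include.
Rate on top 2: 0.3063. isopods: 1.24 > 0.3063 → include.
Rate on top 3: 0.6348. polychaete worms: 0.992 > 0.6348 → include.
Optimal diet: amphipods, snails, isopods, polychaete worms — 4 of 4 types.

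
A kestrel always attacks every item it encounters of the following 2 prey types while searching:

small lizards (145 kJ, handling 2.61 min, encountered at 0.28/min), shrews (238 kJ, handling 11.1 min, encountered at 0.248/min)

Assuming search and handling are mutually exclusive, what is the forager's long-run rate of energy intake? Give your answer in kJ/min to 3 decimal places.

22.220 kJ/min

R = (0.28×145 + 0.248×238) / (1 + 0.28×2.61 + 0.248×11.1) = 99.62/4.484 = 22.22 kJ/min.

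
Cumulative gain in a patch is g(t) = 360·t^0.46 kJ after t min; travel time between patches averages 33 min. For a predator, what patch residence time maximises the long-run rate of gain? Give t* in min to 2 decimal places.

Optimal t* satisfies g'(t*) = g(t*)/(T + t*).
g'(t) = 0.46·360·t^-0.54. Setting 0.46·360·t^-0.54 = 360·t^0.46/(33+t) gives 0.46(33+t) = t, so 0.54·t = 0.46×33.
t* = 0.46×33/0.54 = 28.11 min.

28.11 min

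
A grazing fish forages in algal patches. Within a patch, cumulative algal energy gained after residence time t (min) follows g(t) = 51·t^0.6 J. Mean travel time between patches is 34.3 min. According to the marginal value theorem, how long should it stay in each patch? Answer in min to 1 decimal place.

51.4 min

Optimal t* satisfies g'(t*) = g(t*)/(T + t*).
g'(t) = 0.6·51·t^-0.4. Setting 0.6·51·t^-0.4 = 51·t^0.6/(34.3+t) gives 0.6(34.3+t) = t, so 0.40·t = 0.6×34.3.
t* = 0.6×34.3/0.40 = 51.45 min.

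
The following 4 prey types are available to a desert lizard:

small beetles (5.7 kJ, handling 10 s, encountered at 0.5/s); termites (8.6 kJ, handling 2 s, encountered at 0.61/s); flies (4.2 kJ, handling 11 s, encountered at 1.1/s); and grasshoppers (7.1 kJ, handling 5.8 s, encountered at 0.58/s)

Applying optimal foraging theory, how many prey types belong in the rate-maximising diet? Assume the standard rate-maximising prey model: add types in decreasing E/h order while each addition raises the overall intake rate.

Profitabilities (E/h, kJ/s): termites 4.3, grasshoppers 1.22, small beetles 0.57, flies 0.382. Add prey in this order while the next type's profitability exceeds the intake rate on those already taken.
Rate on top 1: 2.363. grasshoppers: 1.22 < 2.363 → exclude; stop.
Optimal diet: termites — 1 of 4 types.

1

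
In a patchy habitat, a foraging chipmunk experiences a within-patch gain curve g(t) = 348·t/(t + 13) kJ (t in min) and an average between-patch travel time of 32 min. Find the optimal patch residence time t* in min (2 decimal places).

Maximise g(t)/(T+t): set derivative to zero → g'(t)(T+t) = g(t).
g'(t) = 348·13/(t + 13)². Setting 348·13/(t+13)² = 348t/[(t+13)(32+t)] gives 13(32+t) = t(t+13), so t² = 13×32 = 416.
t* = √416 = 20.4 min.

20.40 min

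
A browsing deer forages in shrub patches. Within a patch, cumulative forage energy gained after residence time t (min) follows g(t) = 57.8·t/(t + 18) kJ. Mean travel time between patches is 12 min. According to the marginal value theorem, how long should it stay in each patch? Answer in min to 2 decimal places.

By the marginal value theorem, leave when the instantaneous gain rate g'(t) equals the habitat-wide average g(t)/(T + t).
g'(t) = 57.8·18/(t + 18)². Setting 57.8·18/(t+18)² = 57.8t/[(t+18)(12+t)] gives 18(12+t) = t(t+18), so t² = 18×12 = 216.
t* = √216 = 14.7 min.

14.70 min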